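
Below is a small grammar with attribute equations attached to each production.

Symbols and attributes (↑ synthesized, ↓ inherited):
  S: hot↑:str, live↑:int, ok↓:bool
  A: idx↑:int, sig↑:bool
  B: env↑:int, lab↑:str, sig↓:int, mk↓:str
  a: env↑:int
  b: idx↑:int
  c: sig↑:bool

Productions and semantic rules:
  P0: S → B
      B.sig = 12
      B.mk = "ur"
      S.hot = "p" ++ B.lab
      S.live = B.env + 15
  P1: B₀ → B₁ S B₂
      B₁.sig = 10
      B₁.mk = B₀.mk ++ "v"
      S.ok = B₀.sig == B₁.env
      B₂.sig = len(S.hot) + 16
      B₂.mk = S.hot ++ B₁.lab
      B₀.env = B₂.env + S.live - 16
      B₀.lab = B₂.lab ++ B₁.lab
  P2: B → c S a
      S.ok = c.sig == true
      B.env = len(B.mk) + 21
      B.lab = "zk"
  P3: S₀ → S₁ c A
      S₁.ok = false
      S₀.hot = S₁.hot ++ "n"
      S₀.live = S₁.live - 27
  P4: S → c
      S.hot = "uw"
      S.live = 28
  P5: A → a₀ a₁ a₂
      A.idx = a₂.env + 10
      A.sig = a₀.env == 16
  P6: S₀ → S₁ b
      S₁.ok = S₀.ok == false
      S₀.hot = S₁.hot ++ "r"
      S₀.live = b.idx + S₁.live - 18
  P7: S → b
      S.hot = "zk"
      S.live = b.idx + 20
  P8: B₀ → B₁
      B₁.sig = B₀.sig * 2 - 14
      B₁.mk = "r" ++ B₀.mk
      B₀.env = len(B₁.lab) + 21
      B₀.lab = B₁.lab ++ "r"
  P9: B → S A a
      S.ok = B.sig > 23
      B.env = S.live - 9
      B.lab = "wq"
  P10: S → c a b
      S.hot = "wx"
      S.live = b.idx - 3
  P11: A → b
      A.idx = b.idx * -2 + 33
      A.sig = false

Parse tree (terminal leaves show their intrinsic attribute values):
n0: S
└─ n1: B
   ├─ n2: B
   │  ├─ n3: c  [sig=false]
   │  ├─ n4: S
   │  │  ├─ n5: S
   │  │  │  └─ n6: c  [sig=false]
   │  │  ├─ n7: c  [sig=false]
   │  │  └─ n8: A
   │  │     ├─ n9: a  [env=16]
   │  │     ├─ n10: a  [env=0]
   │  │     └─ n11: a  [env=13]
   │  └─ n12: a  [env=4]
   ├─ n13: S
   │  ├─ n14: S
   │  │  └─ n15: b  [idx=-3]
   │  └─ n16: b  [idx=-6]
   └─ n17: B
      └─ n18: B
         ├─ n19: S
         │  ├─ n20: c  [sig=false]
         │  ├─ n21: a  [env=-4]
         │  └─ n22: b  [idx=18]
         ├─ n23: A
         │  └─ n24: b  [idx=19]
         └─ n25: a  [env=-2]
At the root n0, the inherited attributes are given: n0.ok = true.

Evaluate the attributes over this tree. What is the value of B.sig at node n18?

24

1. n0.ok = true  [given at root]
2. n1.sig = 12  [12]
3. n1.mk = "ur"  ["ur"]
4. n2.sig = 10  [10]
5. n2.mk = "urv"  [B₀.mk ++ "v"]
6. n3.sig = false  [terminal]
7. n4.ok = false  [c.sig == true]
8. n5.ok = false  [false]
9. n6.sig = false  [terminal]
10. n5.hot = "uw"  ["uw"]
11. n5.live = 28  [28]
12. n7.sig = false  [terminal]
13. n9.env = 16  [terminal]
14. n10.env = 0  [terminal]
15. n11.env = 13  [terminal]
16. n8.idx = 23  [a₂.env + 10]
17. n8.sig = true  [a₀.env == 16]
18. n4.hot = "uwn"  [S₁.hot ++ "n"]
19. n4.live = 1  [S₁.live - 27]
20. n12.env = 4  [terminal]
21. n2.env = 24  [len(B.mk) + 21]
22. n2.lab = "zk"  ["zk"]
23. n13.ok = false  [B₀.sig == B₁.env]
24. n14.ok = true  [S₀.ok == false]
25. n15.idx = -3  [terminal]
26. n14.hot = "zk"  ["zk"]
27. n14.live = 17  [b.idx + 20]
28. n16.idx = -6  [terminal]
29. n13.hot = "zkr"  [S₁.hot ++ "r"]
30. n13.live = -7  [b.idx + S₁.live - 18]
31. n17.sig = 19  [len(S.hot) + 16]
32. n17.mk = "zkrzk"  [S.hot ++ B₁.lab]
33. n18.sig = 24  [B₀.sig * 2 - 14]
34. n18.mk = "rzkrzk"  ["r" ++ B₀.mk]
35. n19.ok = true  [B.sig > 23]
36. n20.sig = false  [terminal]
37. n21.env = -4  [terminal]
38. n22.idx = 18  [terminal]
39. n19.hot = "wx"  ["wx"]
40. n19.live = 15  [b.idx - 3]
41. n24.idx = 19  [terminal]
42. n23.idx = -5  [b.idx * -2 + 33]
43. n23.sig = false  [false]
44. n25.env = -2  [terminal]
45. n18.env = 6  [S.live - 9]
46. n18.lab = "wq"  ["wq"]
47. n17.env = 23  [len(B₁.lab) + 21]
48. n17.lab = "wqr"  [B₁.lab ++ "r"]
49. n1.env = 0  [B₂.env + S.live - 16]
50. n1.lab = "wqrzk"  [B₂.lab ++ B₁.lab]
51. n0.hot = "pwqrzk"  ["p" ++ B.lab]
52. n0.live = 15  [B.env + 15]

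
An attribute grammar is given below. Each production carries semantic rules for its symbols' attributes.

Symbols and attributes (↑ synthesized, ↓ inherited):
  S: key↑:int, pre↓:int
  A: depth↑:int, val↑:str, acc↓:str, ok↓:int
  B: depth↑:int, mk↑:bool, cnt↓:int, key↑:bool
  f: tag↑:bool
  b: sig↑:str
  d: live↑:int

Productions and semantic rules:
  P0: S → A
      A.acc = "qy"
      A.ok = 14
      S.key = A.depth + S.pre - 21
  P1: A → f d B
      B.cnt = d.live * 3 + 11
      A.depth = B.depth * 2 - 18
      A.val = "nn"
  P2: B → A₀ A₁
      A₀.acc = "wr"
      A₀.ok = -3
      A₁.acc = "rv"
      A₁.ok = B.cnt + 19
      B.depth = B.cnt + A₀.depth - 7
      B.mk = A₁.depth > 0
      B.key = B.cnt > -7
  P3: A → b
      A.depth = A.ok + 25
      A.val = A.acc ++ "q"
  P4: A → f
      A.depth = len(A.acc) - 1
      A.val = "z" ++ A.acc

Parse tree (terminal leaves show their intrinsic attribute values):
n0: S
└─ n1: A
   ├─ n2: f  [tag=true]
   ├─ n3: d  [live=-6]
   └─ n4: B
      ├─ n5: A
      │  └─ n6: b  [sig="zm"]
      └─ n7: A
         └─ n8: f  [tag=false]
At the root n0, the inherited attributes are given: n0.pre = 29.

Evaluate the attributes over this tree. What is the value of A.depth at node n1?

-2

1. n0.pre = 29  [given at root]
2. n1.acc = "qy"  ["qy"]
3. n1.ok = 14  [14]
4. n2.tag = true  [terminal]
5. n3.live = -6  [terminal]
6. n4.cnt = -7  [d.live * 3 + 11]
7. n5.acc = "wr"  ["wr"]
8. n5.ok = -3  [-3]
9. n6.sig = "zm"  [terminal]
10. n5.depth = 22  [A.ok + 25]
11. n5.val = "wrq"  [A.acc ++ "q"]
12. n7.acc = "rv"  ["rv"]
13. n7.ok = 12  [B.cnt + 19]
14. n8.tag = false  [terminal]
15. n7.depth = 1  [len(A.acc) - 1]
16. n7.val = "zrv"  ["z" ++ A.acc]
17. n4.depth = 8  [B.cnt + A₀.depth - 7]
18. n4.mk = true  [A₁.depth > 0]
19. n4.key = false  [B.cnt > -7]
20. n1.depth = -2  [B.depth * 2 - 18]
21. n1.val = "nn"  ["nn"]
22. n0.key = 6  [A.depth + S.pre - 21]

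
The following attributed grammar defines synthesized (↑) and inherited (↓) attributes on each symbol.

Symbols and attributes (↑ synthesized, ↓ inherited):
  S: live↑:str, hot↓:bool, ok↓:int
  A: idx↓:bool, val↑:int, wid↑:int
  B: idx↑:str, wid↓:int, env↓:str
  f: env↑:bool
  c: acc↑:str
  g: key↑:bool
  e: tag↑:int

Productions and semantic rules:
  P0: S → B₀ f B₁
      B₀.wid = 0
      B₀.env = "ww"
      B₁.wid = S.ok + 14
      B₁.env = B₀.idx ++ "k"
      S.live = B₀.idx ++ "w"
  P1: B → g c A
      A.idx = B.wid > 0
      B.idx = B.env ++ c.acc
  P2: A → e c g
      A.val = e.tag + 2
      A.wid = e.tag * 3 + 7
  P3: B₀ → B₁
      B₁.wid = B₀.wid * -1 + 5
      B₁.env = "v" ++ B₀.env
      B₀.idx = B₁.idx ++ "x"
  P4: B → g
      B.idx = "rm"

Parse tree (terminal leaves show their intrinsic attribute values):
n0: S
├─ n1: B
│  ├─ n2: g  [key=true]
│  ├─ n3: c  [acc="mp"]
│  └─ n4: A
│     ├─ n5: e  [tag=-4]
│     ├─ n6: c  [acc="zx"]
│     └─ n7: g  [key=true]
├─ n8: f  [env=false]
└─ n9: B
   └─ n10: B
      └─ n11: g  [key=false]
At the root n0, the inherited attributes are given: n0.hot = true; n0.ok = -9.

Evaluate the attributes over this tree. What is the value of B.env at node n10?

1. n0.hot = true  [given at root]
2. n0.ok = -9  [given at root]
3. n1.wid = 0  [0]
4. n1.env = "ww"  ["ww"]
5. n2.key = true  [terminal]
6. n3.acc = "mp"  [terminal]
7. n4.idx = false  [B.wid > 0]
8. n5.tag = -4  [terminal]
9. n6.acc = "zx"  [terminal]
10. n7.key = true  [terminal]
11. n4.val = -2  [e.tag + 2]
12. n4.wid = -5  [e.tag * 3 + 7]
13. n1.idx = "wwmp"  [B.env ++ c.acc]
14. n8.env = false  [terminal]
15. n9.wid = 5  [S.ok + 14]
16. n9.env = "wwmpk"  [B₀.idx ++ "k"]
17. n10.wid = 0  [B₀.wid * -1 + 5]
18. n10.env = "vwwmpk"  ["v" ++ B₀.env]
19. n11.key = false  [terminal]
20. n10.idx = "rm"  ["rm"]
21. n9.idx = "rmx"  [B₁.idx ++ "x"]
22. n0.live = "wwmpw"  [B₀.idx ++ "w"]

"vwwmpk"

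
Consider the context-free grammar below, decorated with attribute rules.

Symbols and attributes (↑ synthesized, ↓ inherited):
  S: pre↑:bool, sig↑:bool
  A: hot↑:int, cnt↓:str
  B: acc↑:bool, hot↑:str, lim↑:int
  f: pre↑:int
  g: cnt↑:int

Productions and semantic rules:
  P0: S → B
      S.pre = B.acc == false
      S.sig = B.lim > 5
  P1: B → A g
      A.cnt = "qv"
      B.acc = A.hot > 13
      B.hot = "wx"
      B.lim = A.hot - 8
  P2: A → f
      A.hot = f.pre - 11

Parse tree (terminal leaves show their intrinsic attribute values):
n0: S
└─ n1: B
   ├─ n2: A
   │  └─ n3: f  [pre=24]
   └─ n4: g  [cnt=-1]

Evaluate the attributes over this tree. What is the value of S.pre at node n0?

true

1. n2.cnt = "qv"  ["qv"]
2. n3.pre = 24  [terminal]
3. n2.hot = 13  [f.pre - 11]
4. n4.cnt = -1  [terminal]
5. n1.acc = false  [A.hot > 13]
6. n1.hot = "wx"  ["wx"]
7. n1.lim = 5  [A.hot - 8]
8. n0.pre = true  [B.acc == false]
9. n0.sig = false  [B.lim > 5]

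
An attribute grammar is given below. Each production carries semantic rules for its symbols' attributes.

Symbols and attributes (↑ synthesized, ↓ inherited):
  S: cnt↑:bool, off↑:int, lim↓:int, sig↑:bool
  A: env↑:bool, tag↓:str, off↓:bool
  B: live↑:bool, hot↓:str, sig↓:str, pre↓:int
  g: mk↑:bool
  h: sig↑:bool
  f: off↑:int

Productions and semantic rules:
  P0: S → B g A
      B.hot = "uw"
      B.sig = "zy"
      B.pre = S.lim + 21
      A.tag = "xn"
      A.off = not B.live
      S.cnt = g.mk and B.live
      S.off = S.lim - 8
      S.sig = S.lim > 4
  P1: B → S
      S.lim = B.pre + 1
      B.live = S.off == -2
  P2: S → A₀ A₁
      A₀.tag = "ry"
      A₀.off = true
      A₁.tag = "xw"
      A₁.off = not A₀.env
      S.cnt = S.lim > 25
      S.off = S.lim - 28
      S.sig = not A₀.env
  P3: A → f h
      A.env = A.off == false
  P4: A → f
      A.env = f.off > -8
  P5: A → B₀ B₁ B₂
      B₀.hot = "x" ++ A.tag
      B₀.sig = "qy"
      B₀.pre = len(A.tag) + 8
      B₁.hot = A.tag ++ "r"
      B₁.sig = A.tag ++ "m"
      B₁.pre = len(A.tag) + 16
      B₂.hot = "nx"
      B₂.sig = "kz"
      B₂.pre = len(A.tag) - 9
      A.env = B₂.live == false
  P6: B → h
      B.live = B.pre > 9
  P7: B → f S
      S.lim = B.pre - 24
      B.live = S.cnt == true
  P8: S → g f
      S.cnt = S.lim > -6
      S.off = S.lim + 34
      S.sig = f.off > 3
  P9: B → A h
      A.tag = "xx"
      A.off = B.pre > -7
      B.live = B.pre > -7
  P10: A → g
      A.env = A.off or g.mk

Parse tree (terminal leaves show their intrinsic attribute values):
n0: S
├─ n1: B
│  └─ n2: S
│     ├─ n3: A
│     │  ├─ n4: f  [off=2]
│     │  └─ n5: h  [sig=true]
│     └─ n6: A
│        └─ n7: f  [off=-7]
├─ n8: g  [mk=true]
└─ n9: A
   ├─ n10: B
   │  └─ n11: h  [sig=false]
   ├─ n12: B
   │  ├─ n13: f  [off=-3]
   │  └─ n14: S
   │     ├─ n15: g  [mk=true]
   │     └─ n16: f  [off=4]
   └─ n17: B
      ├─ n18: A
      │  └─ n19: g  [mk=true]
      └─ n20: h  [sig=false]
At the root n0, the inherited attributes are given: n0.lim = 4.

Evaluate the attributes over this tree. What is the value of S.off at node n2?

1. n0.lim = 4  [given at root]
2. n1.hot = "uw"  ["uw"]
3. n1.sig = "zy"  ["zy"]
4. n1.pre = 25  [S.lim + 21]
5. n2.lim = 26  [B.pre + 1]
6. n3.tag = "ry"  ["ry"]
7. n3.off = true  [true]
8. n4.off = 2  [terminal]
9. n5.sig = true  [terminal]
10. n3.env = false  [A.off == false]
11. n6.tag = "xw"  ["xw"]
12. n6.off = true  [not A₀.env]
13. n7.off = -7  [terminal]
14. n6.env = true  [f.off > -8]
15. n2.cnt = true  [S.lim > 25]
16. n2.off = -2  [S.lim - 28]
17. n2.sig = true  [not A₀.env]
18. n1.live = true  [S.off == -2]
19. n8.mk = true  [terminal]
20. n9.tag = "xn"  ["xn"]
21. n9.off = false  [not B.live]
22. n10.hot = "xxn"  ["x" ++ A.tag]
23. n10.sig = "qy"  ["qy"]
24. n10.pre = 10  [len(A.tag) + 8]
25. n11.sig = false  [terminal]
26. n10.live = true  [B.pre > 9]
27. n12.hot = "xnr"  [A.tag ++ "r"]
28. n12.sig = "xnm"  [A.tag ++ "m"]
29. n12.pre = 18  [len(A.tag) + 16]
30. n13.off = -3  [terminal]
31. n14.lim = -6  [B.pre - 24]
32. n15.mk = true  [terminal]
33. n16.off = 4  [terminal]
34. n14.cnt = false  [S.lim > -6]
35. n14.off = 28  [S.lim + 34]
36. n14.sig = true  [f.off > 3]
37. n12.live = false  [S.cnt == true]
38. n17.hot = "nx"  ["nx"]
39. n17.sig = "kz"  ["kz"]
40. n17.pre = -7  [len(A.tag) - 9]
41. n18.tag = "xx"  ["xx"]
42. n18.off = false  [B.pre > -7]
43. n19.mk = true  [terminal]
44. n18.env = true  [A.off or g.mk]
45. n20.sig = false  [terminal]
46. n17.live = false  [B.pre > -7]
47. n9.env = true  [B₂.live == false]
48. n0.cnt = true  [g.mk and B.live]
49. n0.off = -4  [S.lim - 8]
50. n0.sig = false  [S.lim > 4]

-2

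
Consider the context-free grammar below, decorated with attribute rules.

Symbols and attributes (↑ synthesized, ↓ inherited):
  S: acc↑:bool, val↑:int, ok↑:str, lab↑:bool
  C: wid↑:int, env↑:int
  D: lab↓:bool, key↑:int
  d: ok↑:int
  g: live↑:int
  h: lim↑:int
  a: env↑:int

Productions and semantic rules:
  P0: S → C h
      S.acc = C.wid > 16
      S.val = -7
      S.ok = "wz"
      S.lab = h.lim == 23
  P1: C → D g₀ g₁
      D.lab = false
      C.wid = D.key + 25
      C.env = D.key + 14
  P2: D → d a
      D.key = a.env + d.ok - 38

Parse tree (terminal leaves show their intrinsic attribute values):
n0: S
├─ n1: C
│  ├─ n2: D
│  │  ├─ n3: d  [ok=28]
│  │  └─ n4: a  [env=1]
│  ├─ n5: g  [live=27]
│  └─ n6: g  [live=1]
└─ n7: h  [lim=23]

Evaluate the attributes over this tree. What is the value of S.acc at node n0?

false

1. n2.lab = false  [false]
2. n3.ok = 28  [terminal]
3. n4.env = 1  [terminal]
4. n2.key = -9  [a.env + d.ok - 38]
5. n5.live = 27  [terminal]
6. n6.live = 1  [terminal]
7. n1.wid = 16  [D.key + 25]
8. n1.env = 5  [D.key + 14]
9. n7.lim = 23  [terminal]
10. n0.acc = false  [C.wid > 16]
11. n0.val = -7  [-7]
12. n0.ok = "wz"  ["wz"]
13. n0.lab = true  [h.lim == 23]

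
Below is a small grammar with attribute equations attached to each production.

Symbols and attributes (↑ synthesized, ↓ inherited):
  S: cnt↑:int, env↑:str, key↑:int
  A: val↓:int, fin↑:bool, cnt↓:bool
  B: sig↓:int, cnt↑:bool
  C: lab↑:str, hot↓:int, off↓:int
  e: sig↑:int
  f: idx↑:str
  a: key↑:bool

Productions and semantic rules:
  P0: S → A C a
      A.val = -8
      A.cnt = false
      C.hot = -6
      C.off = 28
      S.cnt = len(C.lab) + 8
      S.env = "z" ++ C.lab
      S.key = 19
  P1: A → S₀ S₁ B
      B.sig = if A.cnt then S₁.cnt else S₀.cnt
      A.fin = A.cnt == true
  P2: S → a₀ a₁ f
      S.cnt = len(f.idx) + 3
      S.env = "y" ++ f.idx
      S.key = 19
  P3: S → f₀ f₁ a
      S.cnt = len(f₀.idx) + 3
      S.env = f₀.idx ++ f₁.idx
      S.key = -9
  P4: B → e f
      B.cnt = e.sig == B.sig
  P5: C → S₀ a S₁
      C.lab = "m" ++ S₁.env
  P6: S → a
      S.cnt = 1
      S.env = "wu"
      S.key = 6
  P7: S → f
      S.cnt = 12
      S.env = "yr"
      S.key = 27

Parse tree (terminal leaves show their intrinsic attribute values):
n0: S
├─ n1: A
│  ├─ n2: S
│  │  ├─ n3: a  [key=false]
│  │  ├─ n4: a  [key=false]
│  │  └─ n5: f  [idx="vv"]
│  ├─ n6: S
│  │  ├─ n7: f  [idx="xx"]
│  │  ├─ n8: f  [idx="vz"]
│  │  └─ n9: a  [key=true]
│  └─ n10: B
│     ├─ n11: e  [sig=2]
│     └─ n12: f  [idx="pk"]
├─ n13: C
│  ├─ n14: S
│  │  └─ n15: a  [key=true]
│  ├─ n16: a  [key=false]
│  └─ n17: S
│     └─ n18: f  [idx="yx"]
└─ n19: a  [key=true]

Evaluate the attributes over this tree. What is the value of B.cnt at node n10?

1. n1.val = -8  [-8]
2. n1.cnt = false  [false]
3. n3.key = false  [terminal]
4. n4.key = false  [terminal]
5. n5.idx = "vv"  [terminal]
6. n2.cnt = 5  [len(f.idx) + 3]
7. n2.env = "yvv"  ["y" ++ f.idx]
8. n2.key = 19  [19]
9. n7.idx = "xx"  [terminal]
10. n8.idx = "vz"  [terminal]
11. n9.key = true  [terminal]
12. n6.cnt = 5  [len(f₀.idx) + 3]
13. n6.env = "xxvz"  [f₀.idx ++ f₁.idx]
14. n6.key = -9  [-9]
15. n10.sig = 5  [if A.cnt then S₁.cnt else S₀.cnt]
16. n11.sig = 2  [terminal]
17. n12.idx = "pk"  [terminal]
18. n10.cnt = false  [e.sig == B.sig]
19. n1.fin = false  [A.cnt == true]
20. n13.hot = -6  [-6]
21. n13.off = 28  [28]
22. n15.key = true  [terminal]
23. n14.cnt = 1  [1]
24. n14.env = "wu"  ["wu"]
25. n14.key = 6  [6]
26. n16.key = false  [terminal]
27. n18.idx = "yx"  [terminal]
28. n17.cnt = 12  [12]
29. n17.env = "yr"  ["yr"]
30. n17.key = 27  [27]
31. n13.lab = "myr"  ["m" ++ S₁.env]
32. n19.key = true  [terminal]
33. n0.cnt = 11  [len(C.lab) + 8]
34. n0.env = "zmyr"  ["z" ++ C.lab]
35. n0.key = 19  [19]

false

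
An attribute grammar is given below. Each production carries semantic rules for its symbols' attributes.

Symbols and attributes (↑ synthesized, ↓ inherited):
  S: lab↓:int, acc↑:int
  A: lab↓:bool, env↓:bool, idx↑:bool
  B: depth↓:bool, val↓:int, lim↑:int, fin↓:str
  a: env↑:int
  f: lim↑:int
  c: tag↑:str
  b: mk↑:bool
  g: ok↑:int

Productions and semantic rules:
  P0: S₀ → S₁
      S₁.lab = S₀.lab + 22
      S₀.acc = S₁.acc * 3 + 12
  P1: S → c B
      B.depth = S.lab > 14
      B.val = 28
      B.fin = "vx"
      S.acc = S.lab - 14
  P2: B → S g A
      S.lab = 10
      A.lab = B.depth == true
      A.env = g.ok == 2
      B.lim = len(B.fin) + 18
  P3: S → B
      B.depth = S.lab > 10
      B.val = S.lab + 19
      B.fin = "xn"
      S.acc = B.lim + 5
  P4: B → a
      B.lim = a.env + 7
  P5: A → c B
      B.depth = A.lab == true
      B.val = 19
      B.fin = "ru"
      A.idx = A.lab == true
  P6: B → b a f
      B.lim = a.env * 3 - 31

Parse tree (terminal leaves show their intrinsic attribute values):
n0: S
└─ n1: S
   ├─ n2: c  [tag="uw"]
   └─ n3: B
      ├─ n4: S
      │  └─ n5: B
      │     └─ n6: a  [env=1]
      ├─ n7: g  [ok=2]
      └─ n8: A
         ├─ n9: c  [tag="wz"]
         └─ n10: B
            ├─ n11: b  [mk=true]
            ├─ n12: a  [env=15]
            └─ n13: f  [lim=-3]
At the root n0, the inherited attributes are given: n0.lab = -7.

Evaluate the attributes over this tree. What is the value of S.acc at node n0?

15

1. n0.lab = -7  [given at root]
2. n1.lab = 15  [S₀.lab + 22]
3. n2.tag = "uw"  [terminal]
4. n3.depth = true  [S.lab > 14]
5. n3.val = 28  [28]
6. n3.fin = "vx"  ["vx"]
7. n4.lab = 10  [10]
8. n5.depth = false  [S.lab > 10]
9. n5.val = 29  [S.lab + 19]
10. n5.fin = "xn"  ["xn"]
11. n6.env = 1  [terminal]
12. n5.lim = 8  [a.env + 7]
13. n4.acc = 13  [B.lim + 5]
14. n7.ok = 2  [terminal]
15. n8.lab = true  [B.depth == true]
16. n8.env = true  [g.ok == 2]
17. n9.tag = "wz"  [terminal]
18. n10.depth = true  [A.lab == true]
19. n10.val = 19  [19]
20. n10.fin = "ru"  ["ru"]
21. n11.mk = true  [terminal]
22. n12.env = 15  [terminal]
23. n13.lim = -3  [terminal]
24. n10.lim = 14  [a.env * 3 - 31]
25. n8.idx = true  [A.lab == true]
26. n3.lim = 20  [len(B.fin) + 18]
27. n1.acc = 1  [S.lab - 14]
28. n0.acc = 15  [S₁.acc * 3 + 12]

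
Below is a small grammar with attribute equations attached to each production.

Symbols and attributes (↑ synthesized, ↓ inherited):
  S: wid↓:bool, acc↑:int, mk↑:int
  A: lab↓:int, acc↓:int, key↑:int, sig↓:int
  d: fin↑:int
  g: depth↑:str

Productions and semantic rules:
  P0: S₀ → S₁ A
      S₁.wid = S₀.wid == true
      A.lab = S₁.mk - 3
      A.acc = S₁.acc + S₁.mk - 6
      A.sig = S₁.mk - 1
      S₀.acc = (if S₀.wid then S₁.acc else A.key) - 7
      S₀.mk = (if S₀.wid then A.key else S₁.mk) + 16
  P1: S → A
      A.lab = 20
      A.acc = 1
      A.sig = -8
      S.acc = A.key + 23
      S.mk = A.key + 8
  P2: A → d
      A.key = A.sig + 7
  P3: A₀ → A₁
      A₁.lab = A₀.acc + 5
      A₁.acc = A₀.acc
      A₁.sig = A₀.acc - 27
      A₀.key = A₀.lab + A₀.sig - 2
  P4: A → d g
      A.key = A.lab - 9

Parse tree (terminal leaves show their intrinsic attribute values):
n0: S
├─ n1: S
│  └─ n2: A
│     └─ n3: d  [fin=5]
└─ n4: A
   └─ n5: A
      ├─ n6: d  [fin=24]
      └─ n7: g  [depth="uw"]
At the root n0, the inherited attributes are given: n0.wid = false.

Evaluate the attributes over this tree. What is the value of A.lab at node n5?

1. n0.wid = false  [given at root]
2. n1.wid = false  [S₀.wid == true]
3. n2.lab = 20  [20]
4. n2.acc = 1  [1]
5. n2.sig = -8  [-8]
6. n3.fin = 5  [terminal]
7. n2.key = -1  [A.sig + 7]
8. n1.acc = 22  [A.key + 23]
9. n1.mk = 7  [A.key + 8]
10. n4.lab = 4  [S₁.mk - 3]
11. n4.acc = 23  [S₁.acc + S₁.mk - 6]
12. n4.sig = 6  [S₁.mk - 1]
13. n5.lab = 28  [A₀.acc + 5]
14. n5.acc = 23  [A₀.acc]
15. n5.sig = -4  [A₀.acc - 27]
16. n6.fin = 24  [terminal]
17. n7.depth = "uw"  [terminal]
18. n5.key = 19  [A.lab - 9]
19. n4.key = 8  [A₀.lab + A₀.sig - 2]
20. n0.acc = 1  [(if S₀.wid then S₁.acc else A.key) - 7]
21. n0.mk = 23  [(if S₀.wid then A.key else S₁.mk) + 16]

28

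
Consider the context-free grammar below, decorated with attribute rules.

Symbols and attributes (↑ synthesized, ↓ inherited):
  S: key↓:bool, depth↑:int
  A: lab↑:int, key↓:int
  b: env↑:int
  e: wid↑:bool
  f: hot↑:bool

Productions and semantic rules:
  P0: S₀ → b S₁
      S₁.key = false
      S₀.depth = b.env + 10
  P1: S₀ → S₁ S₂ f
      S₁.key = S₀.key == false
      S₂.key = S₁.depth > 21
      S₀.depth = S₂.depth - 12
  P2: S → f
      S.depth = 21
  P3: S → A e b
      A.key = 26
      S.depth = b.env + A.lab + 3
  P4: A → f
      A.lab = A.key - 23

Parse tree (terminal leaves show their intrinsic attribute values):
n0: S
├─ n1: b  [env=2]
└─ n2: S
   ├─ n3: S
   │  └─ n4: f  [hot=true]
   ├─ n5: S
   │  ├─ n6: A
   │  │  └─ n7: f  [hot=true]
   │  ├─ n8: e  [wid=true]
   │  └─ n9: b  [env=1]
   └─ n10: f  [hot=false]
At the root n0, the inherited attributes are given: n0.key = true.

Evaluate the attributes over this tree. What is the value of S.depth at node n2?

1. n0.key = true  [given at root]
2. n1.env = 2  [terminal]
3. n2.key = false  [false]
4. n3.key = true  [S₀.key == false]
5. n4.hot = true  [terminal]
6. n3.depth = 21  [21]
7. n5.key = false  [S₁.depth > 21]
8. n6.key = 26  [26]
9. n7.hot = true  [terminal]
10. n6.lab = 3  [A.key - 23]
11. n8.wid = true  [terminal]
12. n9.env = 1  [terminal]
13. n5.depth = 7  [b.env + A.lab + 3]
14. n10.hot = false  [terminal]
15. n2.depth = -5  [S₂.depth - 12]
16. n0.depth = 12  [b.env + 10]

-5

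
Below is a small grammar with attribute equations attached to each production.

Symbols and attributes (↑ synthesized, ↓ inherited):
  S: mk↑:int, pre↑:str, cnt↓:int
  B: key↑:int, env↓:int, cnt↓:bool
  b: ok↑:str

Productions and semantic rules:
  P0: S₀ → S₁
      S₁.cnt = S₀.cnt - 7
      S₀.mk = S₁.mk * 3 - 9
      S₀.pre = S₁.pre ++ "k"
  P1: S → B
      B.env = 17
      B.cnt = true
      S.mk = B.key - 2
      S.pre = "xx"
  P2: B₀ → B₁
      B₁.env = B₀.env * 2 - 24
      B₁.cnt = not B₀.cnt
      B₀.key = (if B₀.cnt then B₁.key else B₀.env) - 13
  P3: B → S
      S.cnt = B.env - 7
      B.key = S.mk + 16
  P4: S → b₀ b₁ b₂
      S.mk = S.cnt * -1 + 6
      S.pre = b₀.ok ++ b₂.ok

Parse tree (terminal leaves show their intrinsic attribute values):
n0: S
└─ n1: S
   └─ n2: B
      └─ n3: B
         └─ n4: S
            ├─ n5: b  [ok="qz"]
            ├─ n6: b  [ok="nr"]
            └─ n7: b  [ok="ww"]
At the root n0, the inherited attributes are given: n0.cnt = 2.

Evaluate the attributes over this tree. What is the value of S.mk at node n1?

1. n0.cnt = 2  [given at root]
2. n1.cnt = -5  [S₀.cnt - 7]
3. n2.env = 17  [17]
4. n2.cnt = true  [true]
5. n3.env = 10  [B₀.env * 2 - 24]
6. n3.cnt = false  [not B₀.cnt]
7. n4.cnt = 3  [B.env - 7]
8. n5.ok = "qz"  [terminal]
9. n6.ok = "nr"  [terminal]
10. n7.ok = "ww"  [terminal]
11. n4.mk = 3  [S.cnt * -1 + 6]
12. n4.pre = "qzww"  [b₀.ok ++ b₂.ok]
13. n3.key = 19  [S.mk + 16]
14. n2.key = 6  [(if B₀.cnt then B₁.key else B₀.env) - 13]
15. n1.mk = 4  [B.key - 2]
16. n1.pre = "xx"  ["xx"]
17. n0.mk = 3  [S₁.mk * 3 - 9]
18. n0.pre = "xxk"  [S₁.pre ++ "k"]

4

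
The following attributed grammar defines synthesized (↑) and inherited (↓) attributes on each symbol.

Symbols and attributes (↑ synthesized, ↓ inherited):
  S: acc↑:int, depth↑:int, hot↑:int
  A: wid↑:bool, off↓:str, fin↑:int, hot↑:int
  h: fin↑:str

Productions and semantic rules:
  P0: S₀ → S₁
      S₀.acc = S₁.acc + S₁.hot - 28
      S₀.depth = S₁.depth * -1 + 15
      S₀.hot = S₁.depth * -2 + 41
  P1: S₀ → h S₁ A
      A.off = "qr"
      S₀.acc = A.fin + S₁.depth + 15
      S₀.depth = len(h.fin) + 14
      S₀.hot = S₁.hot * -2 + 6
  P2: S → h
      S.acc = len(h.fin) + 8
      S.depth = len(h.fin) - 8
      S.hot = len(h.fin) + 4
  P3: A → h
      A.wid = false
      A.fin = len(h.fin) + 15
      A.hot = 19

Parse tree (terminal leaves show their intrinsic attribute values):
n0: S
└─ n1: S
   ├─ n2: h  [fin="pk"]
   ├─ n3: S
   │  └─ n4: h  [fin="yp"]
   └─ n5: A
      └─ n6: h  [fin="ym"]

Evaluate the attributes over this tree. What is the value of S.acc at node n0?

-8

1. n2.fin = "pk"  [terminal]
2. n4.fin = "yp"  [terminal]
3. n3.acc = 10  [len(h.fin) + 8]
4. n3.depth = -6  [len(h.fin) - 8]
5. n3.hot = 6  [len(h.fin) + 4]
6. n5.off = "qr"  ["qr"]
7. n6.fin = "ym"  [terminal]
8. n5.wid = false  [false]
9. n5.fin = 17  [len(h.fin) + 15]
10. n5.hot = 19  [19]
11. n1.acc = 26  [A.fin + S₁.depth + 15]
12. n1.depth = 16  [len(h.fin) + 14]
13. n1.hot = -6  [S₁.hot * -2 + 6]
14. n0.acc = -8  [S₁.acc + S₁.hot - 28]
15. n0.depth = -1  [S₁.depth * -1 + 15]
16. n0.hot = 9  [S₁.depth * -2 + 41]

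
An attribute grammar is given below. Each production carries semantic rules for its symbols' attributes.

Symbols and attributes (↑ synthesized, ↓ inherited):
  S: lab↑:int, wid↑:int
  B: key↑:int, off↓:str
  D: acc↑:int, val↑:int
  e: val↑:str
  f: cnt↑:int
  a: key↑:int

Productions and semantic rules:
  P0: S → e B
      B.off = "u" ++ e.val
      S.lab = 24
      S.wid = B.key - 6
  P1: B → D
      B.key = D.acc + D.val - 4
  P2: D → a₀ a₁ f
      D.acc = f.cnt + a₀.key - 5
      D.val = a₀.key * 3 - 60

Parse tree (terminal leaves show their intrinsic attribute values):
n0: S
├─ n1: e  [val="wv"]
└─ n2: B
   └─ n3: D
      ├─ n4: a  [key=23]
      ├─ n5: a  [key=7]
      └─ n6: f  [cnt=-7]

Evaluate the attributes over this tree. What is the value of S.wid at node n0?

10

1. n1.val = "wv"  [terminal]
2. n2.off = "uwv"  ["u" ++ e.val]
3. n4.key = 23  [terminal]
4. n5.key = 7  [terminal]
5. n6.cnt = -7  [terminal]
6. n3.acc = 11  [f.cnt + a₀.key - 5]
7. n3.val = 9  [a₀.key * 3 - 60]
8. n2.key = 16  [D.acc + D.val - 4]
9. n0.lab = 24  [24]
10. n0.wid = 10  [B.key - 6]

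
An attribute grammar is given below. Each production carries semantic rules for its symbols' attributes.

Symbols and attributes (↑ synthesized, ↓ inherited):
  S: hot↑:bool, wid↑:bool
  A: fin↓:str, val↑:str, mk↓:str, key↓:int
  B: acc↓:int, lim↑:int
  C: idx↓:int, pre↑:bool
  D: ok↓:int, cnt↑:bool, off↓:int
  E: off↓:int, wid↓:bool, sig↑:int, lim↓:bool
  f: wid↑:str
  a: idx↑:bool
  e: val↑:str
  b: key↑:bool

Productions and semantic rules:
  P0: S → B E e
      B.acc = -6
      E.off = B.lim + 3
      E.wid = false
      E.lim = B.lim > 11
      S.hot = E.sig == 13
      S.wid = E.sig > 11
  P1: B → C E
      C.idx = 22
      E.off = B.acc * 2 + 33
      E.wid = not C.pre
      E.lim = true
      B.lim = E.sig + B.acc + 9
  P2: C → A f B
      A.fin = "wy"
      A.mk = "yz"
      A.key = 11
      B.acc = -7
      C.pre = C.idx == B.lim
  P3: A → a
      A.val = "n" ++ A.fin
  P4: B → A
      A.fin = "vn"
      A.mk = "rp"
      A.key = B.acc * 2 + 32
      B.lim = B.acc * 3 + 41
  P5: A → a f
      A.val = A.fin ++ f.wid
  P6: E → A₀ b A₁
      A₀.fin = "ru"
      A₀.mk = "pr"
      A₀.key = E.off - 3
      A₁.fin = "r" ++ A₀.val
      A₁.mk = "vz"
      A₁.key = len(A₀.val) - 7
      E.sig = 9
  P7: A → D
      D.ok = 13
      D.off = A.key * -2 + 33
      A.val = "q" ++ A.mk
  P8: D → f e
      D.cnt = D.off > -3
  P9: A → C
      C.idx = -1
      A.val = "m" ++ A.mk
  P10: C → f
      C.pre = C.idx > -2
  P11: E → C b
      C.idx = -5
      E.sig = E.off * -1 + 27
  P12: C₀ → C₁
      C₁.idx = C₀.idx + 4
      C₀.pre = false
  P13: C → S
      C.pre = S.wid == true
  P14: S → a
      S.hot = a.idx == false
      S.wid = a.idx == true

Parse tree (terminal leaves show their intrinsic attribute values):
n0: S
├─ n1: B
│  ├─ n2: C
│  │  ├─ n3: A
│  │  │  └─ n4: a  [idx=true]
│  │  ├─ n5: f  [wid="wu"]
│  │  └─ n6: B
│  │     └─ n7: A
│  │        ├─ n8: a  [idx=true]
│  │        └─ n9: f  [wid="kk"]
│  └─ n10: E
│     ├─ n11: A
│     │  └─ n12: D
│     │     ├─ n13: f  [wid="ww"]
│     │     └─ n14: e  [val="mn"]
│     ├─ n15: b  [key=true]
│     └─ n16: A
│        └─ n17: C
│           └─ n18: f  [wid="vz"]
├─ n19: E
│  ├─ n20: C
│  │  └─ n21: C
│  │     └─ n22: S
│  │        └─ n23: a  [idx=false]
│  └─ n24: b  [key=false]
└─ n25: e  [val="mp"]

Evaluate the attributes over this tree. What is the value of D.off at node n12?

1. n1.acc = -6  [-6]
2. n2.idx = 22  [22]
3. n3.fin = "wy"  ["wy"]
4. n3.mk = "yz"  ["yz"]
5. n3.key = 11  [11]
6. n4.idx = true  [terminal]
7. n3.val = "nwy"  ["n" ++ A.fin]
8. n5.wid = "wu"  [terminal]
9. n6.acc = -7  [-7]
10. n7.fin = "vn"  ["vn"]
11. n7.mk = "rp"  ["rp"]
12. n7.key = 18  [B.acc * 2 + 32]
13. n8.idx = true  [terminal]
14. n9.wid = "kk"  [terminal]
15. n7.val = "vnkk"  [A.fin ++ f.wid]
16. n6.lim = 20  [B.acc * 3 + 41]
17. n2.pre = false  [C.idx == B.lim]
18. n10.off = 21  [B.acc * 2 + 33]
19. n10.wid = true  [not C.pre]
20. n10.lim = true  [true]
21. n11.fin = "ru"  ["ru"]
22. n11.mk = "pr"  ["pr"]
23. n11.key = 18  [E.off - 3]
24. n12.ok = 13  [13]
25. n12.off = -3  [A.key * -2 + 33]
26. n13.wid = "ww"  [terminal]
27. n14.val = "mn"  [terminal]
28. n12.cnt = false  [D.off > -3]
29. n11.val = "qpr"  ["q" ++ A.mk]
30. n15.key = true  [terminal]
31. n16.fin = "rqpr"  ["r" ++ A₀.val]
32. n16.mk = "vz"  ["vz"]
33. n16.key = -4  [len(A₀.val) - 7]
34. n17.idx = -1  [-1]
35. n18.wid = "vz"  [terminal]
36. n17.pre = true  [C.idx > -2]
37. n16.val = "mvz"  ["m" ++ A.mk]
38. n10.sig = 9  [9]
39. n1.lim = 12  [E.sig + B.acc + 9]
40. n19.off = 15  [B.lim + 3]
41. n19.wid = false  [false]
42. n19.lim = true  [B.lim > 11]
43. n20.idx = -5  [-5]
44. n21.idx = -1  [C₀.idx + 4]
45. n23.idx = false  [terminal]
46. n22.hot = true  [a.idx == false]
47. n22.wid = false  [a.idx == true]
48. n21.pre = false  [S.wid == true]
49. n20.pre = false  [false]
50. n24.key = false  [terminal]
51. n19.sig = 12  [E.off * -1 + 27]
52. n25.val = "mp"  [terminal]
53. n0.hot = false  [E.sig == 13]
54. n0.wid = true  [E.sig > 11]

-3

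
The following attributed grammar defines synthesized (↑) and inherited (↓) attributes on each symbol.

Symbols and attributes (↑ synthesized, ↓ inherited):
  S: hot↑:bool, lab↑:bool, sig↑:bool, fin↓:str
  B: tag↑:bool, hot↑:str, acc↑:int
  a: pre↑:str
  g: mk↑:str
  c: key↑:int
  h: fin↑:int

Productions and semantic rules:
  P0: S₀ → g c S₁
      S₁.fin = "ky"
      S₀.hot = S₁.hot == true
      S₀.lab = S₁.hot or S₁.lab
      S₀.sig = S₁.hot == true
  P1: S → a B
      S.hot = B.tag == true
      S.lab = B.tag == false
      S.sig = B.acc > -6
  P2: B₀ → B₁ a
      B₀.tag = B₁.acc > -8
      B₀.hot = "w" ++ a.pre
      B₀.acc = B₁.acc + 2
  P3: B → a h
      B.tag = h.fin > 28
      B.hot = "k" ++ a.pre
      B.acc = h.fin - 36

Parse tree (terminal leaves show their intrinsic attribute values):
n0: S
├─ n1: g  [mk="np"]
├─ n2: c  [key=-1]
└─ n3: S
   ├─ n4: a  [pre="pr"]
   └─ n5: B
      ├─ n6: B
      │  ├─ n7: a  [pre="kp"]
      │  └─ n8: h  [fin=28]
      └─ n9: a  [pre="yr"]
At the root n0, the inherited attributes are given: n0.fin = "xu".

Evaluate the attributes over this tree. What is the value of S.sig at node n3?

1. n0.fin = "xu"  [given at root]
2. n1.mk = "np"  [terminal]
3. n2.key = -1  [terminal]
4. n3.fin = "ky"  ["ky"]
5. n4.pre = "pr"  [terminal]
6. n7.pre = "kp"  [terminal]
7. n8.fin = 28  [terminal]
8. n6.tag = false  [h.fin > 28]
9. n6.hot = "kkp"  ["k" ++ a.pre]
10. n6.acc = -8  [h.fin - 36]
11. n9.pre = "yr"  [terminal]
12. n5.tag = false  [B₁.acc > -8]
13. n5.hot = "wyr"  ["w" ++ a.pre]
14. n5.acc = -6  [B₁.acc + 2]
15. n3.hot = false  [B.tag == true]
16. n3.lab = true  [B.tag == false]
17. n3.sig = false  [B.acc > -6]
18. n0.hot = false  [S₁.hot == true]
19. n0.lab = true  [S₁.hot or S₁.lab]
20. n0.sig = false  [S₁.hot == true]

false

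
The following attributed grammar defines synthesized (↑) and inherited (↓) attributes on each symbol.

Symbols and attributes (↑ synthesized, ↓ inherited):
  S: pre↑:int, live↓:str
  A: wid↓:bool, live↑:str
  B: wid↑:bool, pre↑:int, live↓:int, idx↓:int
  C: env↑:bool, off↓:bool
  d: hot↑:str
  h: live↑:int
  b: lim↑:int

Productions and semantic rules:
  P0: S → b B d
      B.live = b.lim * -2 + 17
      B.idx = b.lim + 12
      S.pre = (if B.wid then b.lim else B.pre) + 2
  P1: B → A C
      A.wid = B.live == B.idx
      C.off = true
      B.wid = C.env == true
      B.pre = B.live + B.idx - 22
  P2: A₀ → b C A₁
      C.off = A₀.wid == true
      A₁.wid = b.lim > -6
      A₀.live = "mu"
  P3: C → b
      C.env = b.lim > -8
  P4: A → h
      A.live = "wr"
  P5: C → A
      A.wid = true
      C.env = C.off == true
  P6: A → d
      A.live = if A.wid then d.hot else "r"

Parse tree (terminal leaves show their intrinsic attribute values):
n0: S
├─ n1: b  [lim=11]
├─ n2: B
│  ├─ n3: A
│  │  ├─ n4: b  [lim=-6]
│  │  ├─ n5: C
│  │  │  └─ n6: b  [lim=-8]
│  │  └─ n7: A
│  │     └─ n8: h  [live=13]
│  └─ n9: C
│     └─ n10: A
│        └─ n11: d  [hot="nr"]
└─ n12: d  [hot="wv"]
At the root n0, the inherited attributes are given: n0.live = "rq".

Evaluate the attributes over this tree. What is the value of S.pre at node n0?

13

1. n0.live = "rq"  [given at root]
2. n1.lim = 11  [terminal]
3. n2.live = -5  [b.lim * -2 + 17]
4. n2.idx = 23  [b.lim + 12]
5. n3.wid = false  [B.live == B.idx]
6. n4.lim = -6  [terminal]
7. n5.off = false  [A₀.wid == true]
8. n6.lim = -8  [terminal]
9. n5.env = false  [b.lim > -8]
10. n7.wid = false  [b.lim > -6]
11. n8.live = 13  [terminal]
12. n7.live = "wr"  ["wr"]
13. n3.live = "mu"  ["mu"]
14. n9.off = true  [true]
15. n10.wid = true  [true]
16. n11.hot = "nr"  [terminal]
17. n10.live = "nr"  [if A.wid then d.hot else "r"]
18. n9.env = true  [C.off == true]
19. n2.wid = true  [C.env == true]
20. n2.pre = -4  [B.live + B.idx - 22]
21. n12.hot = "wv"  [terminal]
22. n0.pre = 13  [(if B.wid then b.lim else B.pre) + 2]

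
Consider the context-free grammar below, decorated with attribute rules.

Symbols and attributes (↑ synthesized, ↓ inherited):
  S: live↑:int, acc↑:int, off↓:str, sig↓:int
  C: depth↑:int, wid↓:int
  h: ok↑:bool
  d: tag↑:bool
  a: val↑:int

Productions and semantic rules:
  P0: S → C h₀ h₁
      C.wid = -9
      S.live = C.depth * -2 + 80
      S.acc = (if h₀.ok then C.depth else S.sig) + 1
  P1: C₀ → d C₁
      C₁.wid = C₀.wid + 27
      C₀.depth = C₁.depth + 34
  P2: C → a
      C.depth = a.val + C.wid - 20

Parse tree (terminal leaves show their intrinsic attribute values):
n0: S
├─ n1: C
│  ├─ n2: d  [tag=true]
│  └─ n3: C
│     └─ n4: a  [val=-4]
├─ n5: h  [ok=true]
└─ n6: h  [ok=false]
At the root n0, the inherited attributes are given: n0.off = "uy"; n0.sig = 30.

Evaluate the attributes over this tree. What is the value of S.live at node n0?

24

1. n0.off = "uy"  [given at root]
2. n0.sig = 30  [given at root]
3. n1.wid = -9  [-9]
4. n2.tag = true  [terminal]
5. n3.wid = 18  [C₀.wid + 27]
6. n4.val = -4  [terminal]
7. n3.depth = -6  [a.val + C.wid - 20]
8. n1.depth = 28  [C₁.depth + 34]
9. n5.ok = true  [terminal]
10. n6.ok = false  [terminal]
11. n0.live = 24  [C.depth * -2 + 80]
12. n0.acc = 29  [(if h₀.ok then C.depth else S.sig) + 1]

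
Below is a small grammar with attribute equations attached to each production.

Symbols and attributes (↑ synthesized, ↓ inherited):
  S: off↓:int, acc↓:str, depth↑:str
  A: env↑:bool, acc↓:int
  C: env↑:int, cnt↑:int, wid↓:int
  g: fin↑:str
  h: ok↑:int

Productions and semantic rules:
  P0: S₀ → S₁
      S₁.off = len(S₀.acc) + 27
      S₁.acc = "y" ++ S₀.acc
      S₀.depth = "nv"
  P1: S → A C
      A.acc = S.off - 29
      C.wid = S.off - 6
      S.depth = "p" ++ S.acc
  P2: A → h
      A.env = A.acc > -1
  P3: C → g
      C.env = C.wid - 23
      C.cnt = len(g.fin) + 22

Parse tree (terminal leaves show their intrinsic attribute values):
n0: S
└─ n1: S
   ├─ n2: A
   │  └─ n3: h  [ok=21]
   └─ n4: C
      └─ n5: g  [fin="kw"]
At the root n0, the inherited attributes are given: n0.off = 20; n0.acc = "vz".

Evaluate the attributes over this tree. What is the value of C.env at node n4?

1. n0.off = 20  [given at root]
2. n0.acc = "vz"  [given at root]
3. n1.off = 29  [len(S₀.acc) + 27]
4. n1.acc = "yvz"  ["y" ++ S₀.acc]
5. n2.acc = 0  [S.off - 29]
6. n3.ok = 21  [terminal]
7. n2.env = true  [A.acc > -1]
8. n4.wid = 23  [S.off - 6]
9. n5.fin = "kw"  [terminal]
10. n4.env = 0  [C.wid - 23]
11. n4.cnt = 24  [len(g.fin) + 22]
12. n1.depth = "pyvz"  ["p" ++ S.acc]
13. n0.depth = "nv"  ["nv"]

0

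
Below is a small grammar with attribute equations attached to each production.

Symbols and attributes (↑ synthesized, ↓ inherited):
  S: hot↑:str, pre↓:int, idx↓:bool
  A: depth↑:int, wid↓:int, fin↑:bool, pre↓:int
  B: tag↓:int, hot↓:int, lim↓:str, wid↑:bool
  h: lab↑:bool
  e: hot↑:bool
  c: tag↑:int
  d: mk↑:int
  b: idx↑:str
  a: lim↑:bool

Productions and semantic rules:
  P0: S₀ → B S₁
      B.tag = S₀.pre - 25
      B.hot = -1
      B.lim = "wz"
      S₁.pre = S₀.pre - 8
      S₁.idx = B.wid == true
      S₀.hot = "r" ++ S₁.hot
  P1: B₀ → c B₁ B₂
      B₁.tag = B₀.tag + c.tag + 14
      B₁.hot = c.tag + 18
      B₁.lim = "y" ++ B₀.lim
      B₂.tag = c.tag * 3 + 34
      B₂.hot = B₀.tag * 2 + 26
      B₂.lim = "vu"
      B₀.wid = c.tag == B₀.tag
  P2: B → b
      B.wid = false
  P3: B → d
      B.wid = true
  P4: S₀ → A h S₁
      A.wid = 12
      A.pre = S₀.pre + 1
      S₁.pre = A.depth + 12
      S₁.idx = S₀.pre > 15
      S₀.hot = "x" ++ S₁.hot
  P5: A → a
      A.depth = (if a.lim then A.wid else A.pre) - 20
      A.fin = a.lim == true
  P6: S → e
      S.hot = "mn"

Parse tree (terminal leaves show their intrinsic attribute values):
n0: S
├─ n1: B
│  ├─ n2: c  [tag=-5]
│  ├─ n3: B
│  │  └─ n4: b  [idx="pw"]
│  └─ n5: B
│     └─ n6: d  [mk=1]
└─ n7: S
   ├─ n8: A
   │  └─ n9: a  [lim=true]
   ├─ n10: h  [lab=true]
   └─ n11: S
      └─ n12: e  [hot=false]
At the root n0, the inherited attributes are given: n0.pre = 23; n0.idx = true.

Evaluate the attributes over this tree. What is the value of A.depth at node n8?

-8

1. n0.pre = 23  [given at root]
2. n0.idx = true  [given at root]
3. n1.tag = -2  [S₀.pre - 25]
4. n1.hot = -1  [-1]
5. n1.lim = "wz"  ["wz"]
6. n2.tag = -5  [terminal]
7. n3.tag = 7  [B₀.tag + c.tag + 14]
8. n3.hot = 13  [c.tag + 18]
9. n3.lim = "ywz"  ["y" ++ B₀.lim]
10. n4.idx = "pw"  [terminal]
11. n3.wid = false  [false]
12. n5.tag = 19  [c.tag * 3 + 34]
13. n5.hot = 22  [B₀.tag * 2 + 26]
14. n5.lim = "vu"  ["vu"]
15. n6.mk = 1  [terminal]
16. n5.wid = true  [true]
17. n1.wid = false  [c.tag == B₀.tag]
18. n7.pre = 15  [S₀.pre - 8]
19. n7.idx = false  [B.wid == true]
20. n8.wid = 12  [12]
21. n8.pre = 16  [S₀.pre + 1]
22. n9.lim = true  [terminal]
23. n8.depth = -8  [(if a.lim then A.wid else A.pre) - 20]
24. n8.fin = true  [a.lim == true]
25. n10.lab = true  [terminal]
26. n11.pre = 4  [A.depth + 12]
27. n11.idx = false  [S₀.pre > 15]
28. n12.hot = false  [terminal]
29. n11.hot = "mn"  ["mn"]
30. n7.hot = "xmn"  ["x" ++ S₁.hot]
31. n0.hot = "rxmn"  ["r" ++ S₁.hot]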